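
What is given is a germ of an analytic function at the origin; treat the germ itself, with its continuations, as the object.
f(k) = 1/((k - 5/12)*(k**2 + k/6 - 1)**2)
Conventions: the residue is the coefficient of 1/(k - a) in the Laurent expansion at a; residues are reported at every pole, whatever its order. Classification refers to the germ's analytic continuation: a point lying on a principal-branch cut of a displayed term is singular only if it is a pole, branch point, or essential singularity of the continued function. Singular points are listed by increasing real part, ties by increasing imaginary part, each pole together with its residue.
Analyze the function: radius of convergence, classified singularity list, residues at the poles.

Denominator factor (k - 5/12): pole of order 1 at 5/12, modulus 5/12.
Denominator factor (k**2 + k/6 - 1)^2: discriminant 145/36, real irrational roots -1/12 + (1/12)*sqrt(145) and -1/12 - (1/12)*sqrt(145); poles of order 2, moduli -1/12 + (1/12)*sqrt(145) and 1/12 + (1/12)*sqrt(145).
The radius of convergence is the smallest modulus among the singular points: 5/12.
The factor k**2 + k/6 - 1 splits as (k - a)(k - a') with a = -1/12 - (1/12)*sqrt(145), a' = -1/12 + (1/12)*sqrt(145). At the order-2 pole a set g(k) = (k - a)^2*f(k) = [1/(k - 5/12)] / (k - a')^2.
Order-2 pole: residue = g'(a); g'(-1/12 - (1/12)*sqrt(145)) = -10368/11881 + (12410496/249798025)*sqrt(145), so the residue is -10368/11881 + (12410496/249798025)*sqrt(145).
At the order-1 pole 5/12 set g(k) = (k - (5/12))*f(k) = (k**2 + k/6 - 1)**(-2).
Simple pole: residue = g(a) at a = 5/12, which is 20736/11881.
The factor k**2 + k/6 - 1 splits as (k - a)(k - a') with a = -1/12 + (1/12)*sqrt(145), a' = -1/12 - (1/12)*sqrt(145). At the order-2 pole a set g(k) = (k - a)^2*f(k) = [1/(k - 5/12)] / (k - a')^2.
Order-2 pole: residue = g'(a); g'(-1/12 + (1/12)*sqrt(145)) = -10368/11881 - (12410496/249798025)*sqrt(145), so the residue is -10368/11881 - (12410496/249798025)*sqrt(145).
List the singular points by increasing real part (a conjugate pair: the negative imaginary part first).

Radius of convergence at 0: 5/12.
At -1/12 - (1/12)*sqrt(145): a pole of order 2; residue -10368/11881 + (12410496/249798025)*sqrt(145).
At 5/12: a pole of order 1; residue 20736/11881.
At -1/12 + (1/12)*sqrt(145): a pole of order 2; residue -10368/11881 - (12410496/249798025)*sqrt(145).


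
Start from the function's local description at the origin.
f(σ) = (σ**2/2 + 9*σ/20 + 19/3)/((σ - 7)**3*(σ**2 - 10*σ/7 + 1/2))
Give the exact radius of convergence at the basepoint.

Denominator factor (σ - 7)^3: pole of order 3 at 7, modulus 7.
Denominator factor (σ**2 - 10*σ/7 + 1/2): discriminant 2/49, real irrational roots 5/7 + (1/14)*sqrt(2) and 5/7 - (1/14)*sqrt(2); poles of order 1, moduli 5/7 + (1/14)*sqrt(2) and 5/7 - (1/14)*sqrt(2).
The radius of convergence is the smallest modulus among the singular points: 5/7 - (1/14)*sqrt(2).

The radius of convergence is 5/7 - (1/14)*sqrt(2).


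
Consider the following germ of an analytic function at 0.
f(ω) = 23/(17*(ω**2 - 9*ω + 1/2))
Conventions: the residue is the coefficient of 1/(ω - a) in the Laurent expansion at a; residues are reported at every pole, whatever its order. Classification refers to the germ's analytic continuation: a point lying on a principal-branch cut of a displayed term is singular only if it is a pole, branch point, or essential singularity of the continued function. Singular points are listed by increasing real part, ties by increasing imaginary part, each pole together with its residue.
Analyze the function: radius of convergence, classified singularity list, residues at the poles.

Denominator factor (ω**2 - 9*ω + 1/2): discriminant 79, real irrational roots 9/2 + (1/2)*sqrt(79) and 9/2 - (1/2)*sqrt(79); poles of order 1, moduli 9/2 + (1/2)*sqrt(79) and 9/2 - (1/2)*sqrt(79).
The radius of convergence is the smallest modulus among the singular points: 9/2 - (1/2)*sqrt(79).
The factor ω**2 - 9*ω + 1/2 splits as (ω - a)(ω - a') with a = 9/2 - (1/2)*sqrt(79), a' = 9/2 + (1/2)*sqrt(79). At the order-1 pole a set g(ω) = (ω - a)*f(ω) = [23/17] / (ω - a').
Simple pole: residue = g(a) at a = 9/2 - (1/2)*sqrt(79), which is -(23/1343)*sqrt(79).
The factor ω**2 - 9*ω + 1/2 splits as (ω - a)(ω - a') with a = 9/2 + (1/2)*sqrt(79), a' = 9/2 - (1/2)*sqrt(79). At the order-1 pole a set g(ω) = (ω - a)*f(ω) = [23/17] / (ω - a').
Simple pole: residue = g(a) at a = 9/2 + (1/2)*sqrt(79), which is (23/1343)*sqrt(79).
List the singular points by increasing real part (a conjugate pair: the negative imaginary part first).

Radius of convergence at 0: 9/2 - (1/2)*sqrt(79).
At 9/2 - (1/2)*sqrt(79): a pole of order 1; residue -(23/1343)*sqrt(79).
At 9/2 + (1/2)*sqrt(79): a pole of order 1; residue (23/1343)*sqrt(79).


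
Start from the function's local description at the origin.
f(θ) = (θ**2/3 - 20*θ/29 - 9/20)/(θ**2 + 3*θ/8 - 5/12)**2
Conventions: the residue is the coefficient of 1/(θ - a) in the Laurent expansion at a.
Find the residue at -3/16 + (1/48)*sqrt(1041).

The residue is (614144/52377915)*sqrt(1041).

The factor θ**2 + 3*θ/8 - 5/12 splits as (θ - a)(θ - a') with a = -3/16 + (1/48)*sqrt(1041), a' = -3/16 - (1/48)*sqrt(1041). At the order-2 pole a set g(θ) = (θ - a)^2*f(θ) = [θ**2/3 - 20*θ/29 - 9/20] / (θ - a')^2.
Order-2 pole: residue = g'(a); g'(-3/16 + (1/48)*sqrt(1041)) = (614144/52377915)*sqrt(1041), so the residue is (614144/52377915)*sqrt(1041).


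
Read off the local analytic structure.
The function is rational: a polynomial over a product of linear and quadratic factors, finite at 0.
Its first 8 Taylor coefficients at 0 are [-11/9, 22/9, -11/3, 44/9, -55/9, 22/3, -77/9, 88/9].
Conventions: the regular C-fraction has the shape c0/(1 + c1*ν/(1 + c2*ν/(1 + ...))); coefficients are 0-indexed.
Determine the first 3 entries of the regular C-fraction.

Taylor coefficients (read off): a_0 = -11/9, a_1 = 22/9, a_2 = -11/3.
c0 = a_0 = -11/9. Peel one level at a time: if S = 1 + c*ν/S' with S'(0) = 1, then c is the ν-coefficient of S and S' = c*ν/(S - 1).
S_1 = c0/f = 1 + (2)*ν + (1)*ν^2 + ...; c1 = 2.
S_2 = c1*ν/(S_1 - 1) = 1 + (-1/2)*ν + ...; c2 = -1/2.

The regular C-fraction coefficients are [-11/9, 2, -1/2].


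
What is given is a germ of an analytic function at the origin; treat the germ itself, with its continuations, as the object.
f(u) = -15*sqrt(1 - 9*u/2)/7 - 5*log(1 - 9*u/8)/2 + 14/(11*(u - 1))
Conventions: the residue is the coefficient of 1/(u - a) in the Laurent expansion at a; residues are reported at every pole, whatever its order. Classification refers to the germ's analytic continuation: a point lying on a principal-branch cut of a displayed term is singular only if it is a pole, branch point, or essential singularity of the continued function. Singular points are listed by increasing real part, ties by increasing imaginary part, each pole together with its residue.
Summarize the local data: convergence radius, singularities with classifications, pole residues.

Denominator factor (u - 1): pole of order 1 at 1, modulus 1.
Branch term (-15/7)*sqrt(1 - u/(2/9)): its argument vanishes at u = 2/9, a square-root branch point, modulus 2/9.
Branch term (-5/2)*log(1 - u/(8/9)): its argument vanishes at u = 8/9, a logarithmic branch point, modulus 8/9.
The radius of convergence is the smallest modulus among the singular points: 2/9.
The branch terms are analytic at 1 and contribute nothing to the residue; only the rational part matters.
At the order-1 pole 1 set g(u) = (u - (1))*(rational part) = 14/11.
Simple pole: residue = g(a) at a = 1, which is 14/11.
List the singular points by increasing real part (a conjugate pair: the negative imaginary part first).

Radius of convergence at 0: 2/9.
At 2/9: an algebraic (square-root) branch point.
At 8/9: a logarithmic branch point.
At 1: a pole of order 1; residue 14/11.


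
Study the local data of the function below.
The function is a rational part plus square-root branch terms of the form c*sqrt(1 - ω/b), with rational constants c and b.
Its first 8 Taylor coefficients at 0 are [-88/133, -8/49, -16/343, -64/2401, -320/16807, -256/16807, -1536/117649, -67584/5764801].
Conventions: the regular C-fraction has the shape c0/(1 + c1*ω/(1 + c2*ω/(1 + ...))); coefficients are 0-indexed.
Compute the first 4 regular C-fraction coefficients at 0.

The regular C-fraction coefficients are [-88/133, -19/77, -3/77, -44/21].

Taylor coefficients (read off): a_0 = -88/133, a_1 = -8/49, a_2 = -16/343, a_3 = -64/2401.
c0 = a_0 = -88/133. Peel one level at a time: if S = 1 + c*ω/S' with S'(0) = 1, then c is the ω-coefficient of S and S' = c*ω/(S - 1).
S_1 = c0/f = 1 + (-19/77)*ω + (-57/5929)*ω^2 + ...; c1 = -19/77.
S_2 = c1*ω/(S_1 - 1) = 1 + (-3/77)*ω + (-4/49)*ω^2 + ...; c2 = -3/77.
S_3 = c2*ω/(S_2 - 1) = 1 + (-44/21)*ω + ...; c3 = -44/21.


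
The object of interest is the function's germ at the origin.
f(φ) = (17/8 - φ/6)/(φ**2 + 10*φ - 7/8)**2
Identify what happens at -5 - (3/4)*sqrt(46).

The point is a pole of order 2.

The denominator factor φ**2 + 10*φ - 7/8 vanishes at -5 - (3/4)*sqrt(46) and appears to the power 2; the numerator there equals 71/24 + (1/8)*sqrt(46), nonzero, and no other factor vanishes.
Hence a pole whose order is the multiplicity, 2.


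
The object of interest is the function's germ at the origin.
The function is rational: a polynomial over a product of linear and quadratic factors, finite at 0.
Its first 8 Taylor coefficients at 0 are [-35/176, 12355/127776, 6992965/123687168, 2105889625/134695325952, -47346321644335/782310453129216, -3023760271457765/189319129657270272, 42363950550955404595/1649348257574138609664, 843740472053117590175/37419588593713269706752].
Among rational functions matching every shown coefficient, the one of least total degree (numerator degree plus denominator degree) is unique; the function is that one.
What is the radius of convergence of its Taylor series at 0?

The radius of convergence is (1/7)*sqrt(77).

No rational of total degree below 4 reproduces all 8 coefficients; solving the [0/4] Pade equations on them gives f(δ) = -9/(5*(δ + 12/5)**2*(δ**2 - 6*δ/11 + 11/7)), whose expansion matches every shown term.
Denominator factor (δ**2 - 6*δ/11 + 11/7): discriminant -5072/847, complex-conjugate roots (3/11) + ((2/77)*sqrt(2219))*i and (3/11) - ((2/77)*sqrt(2219))*i; poles of order 1, moduli (1/7)*sqrt(77) and (1/7)*sqrt(77).
Denominator factor (δ + 12/5)^2: pole of order 2 at -12/5, modulus 12/5.
The radius of convergence is the smallest modulus among the singular points: (1/7)*sqrt(77).


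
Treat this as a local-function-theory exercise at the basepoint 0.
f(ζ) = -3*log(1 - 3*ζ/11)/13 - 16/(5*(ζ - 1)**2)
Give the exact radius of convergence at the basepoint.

The radius of convergence is 1.

Denominator factor (ζ - 1)^2: pole of order 2 at 1, modulus 1.
Branch term (-3/13)*log(1 - ζ/(11/3)): its argument vanishes at ζ = 11/3, a logarithmic branch point, modulus 11/3.
The radius of convergence is the smallest modulus among the singular points: 1.


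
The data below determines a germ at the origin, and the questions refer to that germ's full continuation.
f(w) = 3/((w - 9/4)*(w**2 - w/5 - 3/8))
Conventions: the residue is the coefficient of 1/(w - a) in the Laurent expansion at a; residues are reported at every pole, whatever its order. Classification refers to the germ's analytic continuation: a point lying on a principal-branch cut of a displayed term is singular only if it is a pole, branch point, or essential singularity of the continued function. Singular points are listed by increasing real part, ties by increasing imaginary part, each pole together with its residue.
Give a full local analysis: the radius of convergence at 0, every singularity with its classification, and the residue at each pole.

Denominator factor (w - 9/4): pole of order 1 at 9/4, modulus 9/4.
Denominator factor (w**2 - w/5 - 3/8): discriminant 77/50, real irrational roots 1/10 + (1/20)*sqrt(154) and 1/10 - (1/20)*sqrt(154); poles of order 1, moduli 1/10 + (1/20)*sqrt(154) and -1/10 + (1/20)*sqrt(154).
The radius of convergence is the smallest modulus among the singular points: -1/10 + (1/20)*sqrt(154).
The factor w**2 - w/5 - 3/8 splits as (w - a)(w - a') with a = 1/10 - (1/20)*sqrt(154), a' = 1/10 + (1/20)*sqrt(154). At the order-1 pole a set g(w) = (w - a)*f(w) = [3/(w - 9/4)] / (w - a').
Simple pole: residue = g(a) at a = 1/10 - (1/20)*sqrt(154), which is -40/113 + (860/8701)*sqrt(154).
The factor w**2 - w/5 - 3/8 splits as (w - a)(w - a') with a = 1/10 + (1/20)*sqrt(154), a' = 1/10 - (1/20)*sqrt(154). At the order-1 pole a set g(w) = (w - a)*f(w) = [3/(w - 9/4)] / (w - a').
Simple pole: residue = g(a) at a = 1/10 + (1/20)*sqrt(154), which is -40/113 - (860/8701)*sqrt(154).
At the order-1 pole 9/4 set g(w) = (w - (9/4))*f(w) = 3/(w**2 - w/5 - 3/8).
Simple pole: residue = g(a) at a = 9/4, which is 80/113.
List the singular points by increasing real part (a conjugate pair: the negative imaginary part first).

Radius of convergence at 0: -1/10 + (1/20)*sqrt(154).
At 1/10 - (1/20)*sqrt(154): a pole of order 1; residue -40/113 + (860/8701)*sqrt(154).
At 1/10 + (1/20)*sqrt(154): a pole of order 1; residue -40/113 - (860/8701)*sqrt(154).
At 9/4: a pole of order 1; residue 80/113.


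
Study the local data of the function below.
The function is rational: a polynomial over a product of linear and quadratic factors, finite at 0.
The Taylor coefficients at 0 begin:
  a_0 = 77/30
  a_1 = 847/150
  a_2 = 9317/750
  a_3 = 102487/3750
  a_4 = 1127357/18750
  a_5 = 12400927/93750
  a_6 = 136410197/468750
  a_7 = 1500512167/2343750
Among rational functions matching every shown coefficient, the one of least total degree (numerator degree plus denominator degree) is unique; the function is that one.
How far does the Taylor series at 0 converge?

No rational of total degree below 1 reproduces all 8 coefficients; solving the [0/1] Pade equations on them gives f(ω) = -7/(6*(ω - 5/11)), whose expansion matches every shown term.
Denominator factor (ω - 5/11): pole of order 1 at 5/11, modulus 5/11.
The radius of convergence is the smallest modulus among the singular points: 5/11.

The radius of convergence is 5/11.


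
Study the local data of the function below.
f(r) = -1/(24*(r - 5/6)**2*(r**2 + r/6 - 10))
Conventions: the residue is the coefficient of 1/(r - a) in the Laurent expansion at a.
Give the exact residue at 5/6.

At the order-2 pole 5/6 set g(r) = (r - (5/6))^2*f(r) = -1/(24*(r**2 + r/6 - 10)).
Order-2 pole: residue = g'(a); g'(5/6) = 1/1100, so the residue is 1/1100.

The residue is 1/1100.


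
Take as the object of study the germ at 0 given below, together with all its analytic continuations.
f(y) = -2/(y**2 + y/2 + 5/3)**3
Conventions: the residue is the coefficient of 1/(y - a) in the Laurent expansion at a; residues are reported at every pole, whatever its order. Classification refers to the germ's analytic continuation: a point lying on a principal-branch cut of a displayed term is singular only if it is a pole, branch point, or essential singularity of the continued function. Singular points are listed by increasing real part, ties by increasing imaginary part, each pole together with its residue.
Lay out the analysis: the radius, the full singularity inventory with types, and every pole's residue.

Denominator factor (y**2 + y/2 + 5/3)^3: discriminant -77/12, complex-conjugate roots (-1/4) + ((1/12)*sqrt(231))*i and (-1/4) - ((1/12)*sqrt(231))*i; poles of order 3, moduli (1/3)*sqrt(15) and (1/3)*sqrt(15).
The radius of convergence is the smallest modulus among the singular points: (1/3)*sqrt(15).
The factor y**2 + y/2 + 5/3 splits as (y - a)(y - a') with a = (-1/4) - ((1/12)*sqrt(231))*i, a' = (-1/4) + ((1/12)*sqrt(231))*i. At the order-3 pole a set g(y) = (y - a)^3*f(y) = [-2] / (y - a')^3.
Order-3 pole: residue = g''(a)/2; g''((-1/4) - ((1/12)*sqrt(231))*i) = -((6912/456533)*sqrt(231))*i, so the residue is -((3456/456533)*sqrt(231))*i.
The factor y**2 + y/2 + 5/3 splits as (y - a)(y - a') with a = (-1/4) + ((1/12)*sqrt(231))*i, a' = (-1/4) - ((1/12)*sqrt(231))*i. At the order-3 pole a set g(y) = (y - a)^3*f(y) = [-2] / (y - a')^3.
Order-3 pole: residue = g''(a)/2; g''((-1/4) + ((1/12)*sqrt(231))*i) = ((6912/456533)*sqrt(231))*i, so the residue is ((3456/456533)*sqrt(231))*i.
List the singular points by increasing real part (a conjugate pair: the negative imaginary part first).

Radius of convergence at 0: (1/3)*sqrt(15).
At (-1/4) - ((1/12)*sqrt(231))*i: a pole of order 3; residue -((3456/456533)*sqrt(231))*i.
At (-1/4) + ((1/12)*sqrt(231))*i: a pole of order 3; residue ((3456/456533)*sqrt(231))*i.


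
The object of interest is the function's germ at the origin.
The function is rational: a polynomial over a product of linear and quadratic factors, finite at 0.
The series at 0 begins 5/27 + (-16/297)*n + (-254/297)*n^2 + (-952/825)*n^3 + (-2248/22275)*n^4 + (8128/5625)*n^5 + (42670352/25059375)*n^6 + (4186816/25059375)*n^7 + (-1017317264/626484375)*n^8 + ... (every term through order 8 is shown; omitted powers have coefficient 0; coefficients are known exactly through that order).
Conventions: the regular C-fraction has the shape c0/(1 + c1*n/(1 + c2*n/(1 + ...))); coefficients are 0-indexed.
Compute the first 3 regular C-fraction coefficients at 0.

The regular C-fraction coefficients are [5/27, 16/55, -7113/440].

Taylor coefficients (read off): a_0 = 5/27, a_1 = -16/297, a_2 = -254/297.
c0 = a_0 = 5/27. Peel one level at a time: if S = 1 + c*n/S' with S'(0) = 1, then c is the n-coefficient of S and S' = c*n/(S - 1).
S_1 = c0/f = 1 + (16/55)*n + (14226/3025)*n^2 + ...; c1 = 16/55.
S_2 = c1*n/(S_1 - 1) = 1 + (-7113/440)*n + ...; c2 = -7113/440.


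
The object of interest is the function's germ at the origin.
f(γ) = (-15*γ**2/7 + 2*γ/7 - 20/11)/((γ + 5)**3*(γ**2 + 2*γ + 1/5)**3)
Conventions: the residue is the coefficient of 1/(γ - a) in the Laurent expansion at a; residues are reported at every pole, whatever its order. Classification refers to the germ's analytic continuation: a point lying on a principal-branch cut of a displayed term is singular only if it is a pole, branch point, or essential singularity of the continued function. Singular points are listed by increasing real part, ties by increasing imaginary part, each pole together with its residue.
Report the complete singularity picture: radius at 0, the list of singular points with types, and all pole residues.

Radius of convergence at 0: 1 - (2/5)*sqrt(5).
At -5: a pole of order 3; residue -709903125/48808863488.
At -1 - (2/5)*sqrt(5): a pole of order 3; residue 709903125/97617726976 + (3803319375/390470907904)*sqrt(5).
At -1 + (2/5)*sqrt(5): a pole of order 3; residue 709903125/97617726976 - (3803319375/390470907904)*sqrt(5).

Denominator factor (γ + 5)^3: pole of order 3 at -5, modulus 5.
Denominator factor (γ**2 + 2*γ + 1/5)^3: discriminant 16/5, real irrational roots -1 + (2/5)*sqrt(5) and -1 - (2/5)*sqrt(5); poles of order 3, moduli 1 - (2/5)*sqrt(5) and 1 + (2/5)*sqrt(5).
The radius of convergence is the smallest modulus among the singular points: 1 - (2/5)*sqrt(5).
At the order-3 pole -5 set g(γ) = (γ - (-5))^3*f(γ) = (-15*γ**2/7 + 2*γ/7 - 20/11)/(γ**2 + 2*γ + 1/5)**3.
Order-3 pole: residue = g''(a)/2; g''(-5) = -709903125/24404431744, so the residue is -709903125/48808863488.
The factor γ**2 + 2*γ + 1/5 splits as (γ - a)(γ - a') with a = -1 - (2/5)*sqrt(5), a' = -1 + (2/5)*sqrt(5). At the order-3 pole a set g(γ) = (γ - a)^3*f(γ) = [(-15*γ**2/7 + 2*γ/7 - 20/11)/(γ + 5)**3] / (γ - a')^3.
Order-3 pole: residue = g''(a)/2; g''(-1 - (2/5)*sqrt(5)) = 709903125/48808863488 + (3803319375/195235453952)*sqrt(5), so the residue is 709903125/97617726976 + (3803319375/390470907904)*sqrt(5).
The factor γ**2 + 2*γ + 1/5 splits as (γ - a)(γ - a') with a = -1 + (2/5)*sqrt(5), a' = -1 - (2/5)*sqrt(5). At the order-3 pole a set g(γ) = (γ - a)^3*f(γ) = [(-15*γ**2/7 + 2*γ/7 - 20/11)/(γ + 5)**3] / (γ - a')^3.
Order-3 pole: residue = g''(a)/2; g''(-1 + (2/5)*sqrt(5)) = 709903125/48808863488 - (3803319375/195235453952)*sqrt(5), so the residue is 709903125/97617726976 - (3803319375/390470907904)*sqrt(5).
List the singular points by increasing real part (a conjugate pair: the negative imaginary part first).


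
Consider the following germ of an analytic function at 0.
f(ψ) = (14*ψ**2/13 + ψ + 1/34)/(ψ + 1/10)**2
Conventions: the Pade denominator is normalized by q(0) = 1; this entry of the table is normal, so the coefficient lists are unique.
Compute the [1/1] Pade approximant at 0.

The Pade approximant has numerator coefficients [50/17, 175300/1547]; denominator coefficients [1, 2232/91].

Taylor coefficients needed (expand at 0): a_0 = 50/17, a_1 = 700/17, a_2 = -223200/221.
Write the denominator as Q(ψ) = 1 + q1*ψ. Requiring Q*f - P = O(ψ^3) with deg P <= 1 kills the coefficients of ψ^2..ψ^2 in Q*f:
  ψ^2: a_2 + q1*a_1 = 0, i.e. -223200/221 + (700/17)*q1 = 0.
Solving this linear system: q1 = 2232/91.
The numerator is Q*f truncated at degree 1: P0 = a_0 = 50/17; P1 = a_1 + q1*a_0 = 175300/1547.


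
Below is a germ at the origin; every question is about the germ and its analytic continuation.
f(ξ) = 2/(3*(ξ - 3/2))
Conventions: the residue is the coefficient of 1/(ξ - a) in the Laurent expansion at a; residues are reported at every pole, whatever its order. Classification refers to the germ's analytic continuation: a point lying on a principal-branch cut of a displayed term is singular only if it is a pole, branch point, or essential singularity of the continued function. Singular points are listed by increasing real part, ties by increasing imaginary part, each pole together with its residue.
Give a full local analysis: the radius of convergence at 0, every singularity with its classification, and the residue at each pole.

Denominator factor (ξ - 3/2): pole of order 1 at 3/2, modulus 3/2.
The radius of convergence is the smallest modulus among the singular points: 3/2.
At the order-1 pole 3/2 set g(ξ) = (ξ - (3/2))*f(ξ) = 2/3.
Simple pole: residue = g(a) at a = 3/2, which is 2/3.

Radius of convergence at 0: 3/2.
At 3/2: a pole of order 1; residue 2/3.


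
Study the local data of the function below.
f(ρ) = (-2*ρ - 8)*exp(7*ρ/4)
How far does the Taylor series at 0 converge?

The radius of convergence is infinite.

The factor exp(7*ρ/4) is entire and contributes no finite singular point.
The polynomial part has no poles.
No finite singular points: the Taylor series at 0 converges everywhere.


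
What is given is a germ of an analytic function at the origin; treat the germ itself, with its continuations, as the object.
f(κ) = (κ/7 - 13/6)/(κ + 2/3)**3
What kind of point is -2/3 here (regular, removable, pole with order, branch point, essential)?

The point is a pole of order 3.

The denominator factor κ + 2/3 vanishes at -2/3 and appears to the power 3; the numerator there equals -95/42, nonzero, and no other factor vanishes.
Hence a pole whose order is the multiplicity, 3.


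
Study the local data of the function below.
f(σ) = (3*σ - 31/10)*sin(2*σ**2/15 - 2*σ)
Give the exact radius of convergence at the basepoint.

The factor sin(2*σ**2/15 - 2*σ) is entire and contributes no finite singular point.
The polynomial part has no poles.
No finite singular points: the Taylor series at 0 converges everywhere.

The radius of convergence is infinite.


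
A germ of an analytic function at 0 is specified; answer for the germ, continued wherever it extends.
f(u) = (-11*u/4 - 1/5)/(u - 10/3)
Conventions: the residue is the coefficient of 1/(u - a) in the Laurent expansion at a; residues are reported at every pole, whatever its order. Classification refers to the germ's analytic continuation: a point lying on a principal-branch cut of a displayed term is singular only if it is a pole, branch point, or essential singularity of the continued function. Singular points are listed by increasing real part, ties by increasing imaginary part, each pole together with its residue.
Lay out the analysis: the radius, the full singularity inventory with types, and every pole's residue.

Denominator factor (u - 10/3): pole of order 1 at 10/3, modulus 10/3.
The radius of convergence is the smallest modulus among the singular points: 10/3.
At the order-1 pole 10/3 set g(u) = (u - (10/3))*f(u) = -11*u/4 - 1/5.
Simple pole: residue = g(a) at a = 10/3, which is -281/30.

Radius of convergence at 0: 10/3.
At 10/3: a pole of order 1; residue -281/30.


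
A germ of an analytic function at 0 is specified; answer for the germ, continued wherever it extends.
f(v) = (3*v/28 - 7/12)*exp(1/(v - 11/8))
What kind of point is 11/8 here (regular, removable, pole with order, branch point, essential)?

The point is an essential singularity.

The exponent 1/(v - (11/8)) has a pole at 11/8, so exp(1/(v - (11/8))) takes every nonzero value near it: an essential singularity (not a pole of any order).


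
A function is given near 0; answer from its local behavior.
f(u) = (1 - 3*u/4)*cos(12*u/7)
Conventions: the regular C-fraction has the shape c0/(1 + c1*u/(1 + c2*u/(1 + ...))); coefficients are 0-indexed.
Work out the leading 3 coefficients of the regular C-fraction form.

The regular C-fraction coefficients are [1, 3/4, -531/196].

Taylor coefficients (expand at 0): a_0 = 1, a_1 = -3/4, a_2 = -72/49.
c0 = a_0 = 1. Peel one level at a time: if S = 1 + c*u/S' with S'(0) = 1, then c is the u-coefficient of S and S' = c*u/(S - 1).
S_1 = c0/f = 1 + (3/4)*u + (1593/784)*u^2 + ...; c1 = 3/4.
S_2 = c1*u/(S_1 - 1) = 1 + (-531/196)*u + ...; c2 = -531/196.


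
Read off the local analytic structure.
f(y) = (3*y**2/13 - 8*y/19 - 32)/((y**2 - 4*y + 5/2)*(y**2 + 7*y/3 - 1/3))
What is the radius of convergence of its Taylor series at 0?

Denominator factor (y**2 + 7*y/3 - 1/3): discriminant 61/9, real irrational roots -7/6 + (1/6)*sqrt(61) and -7/6 - (1/6)*sqrt(61); poles of order 1, moduli -7/6 + (1/6)*sqrt(61) and 7/6 + (1/6)*sqrt(61).
Denominator factor (y**2 - 4*y + 5/2): discriminant 6, real irrational roots 2 + (1/2)*sqrt(6) and 2 - (1/2)*sqrt(6); poles of order 1, moduli 2 + (1/2)*sqrt(6) and 2 - (1/2)*sqrt(6).
The radius of convergence is the smallest modulus among the singular points: -7/6 + (1/6)*sqrt(61).

The radius of convergence is -7/6 + (1/6)*sqrt(61).


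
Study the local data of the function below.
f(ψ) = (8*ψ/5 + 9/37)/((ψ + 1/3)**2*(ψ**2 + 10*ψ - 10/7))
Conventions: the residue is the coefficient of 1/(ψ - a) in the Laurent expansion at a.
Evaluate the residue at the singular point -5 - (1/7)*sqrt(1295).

The factor ψ**2 + 10*ψ - 10/7 splits as (ψ - a)(ψ - a') with a = -5 - (1/7)*sqrt(1295), a' = -5 + (1/7)*sqrt(1295). At the order-1 pole a set g(ψ) = (ψ - a)*f(ψ) = [(8*ψ/5 + 9/37)/(ψ + 1/3)**2] / (ψ - a').
Simple pole: residue = g(a) at a = -5 - (1/7)*sqrt(1295), which is 1737918/15882065 - (3045987/1175272810)*sqrt(1295).

The residue is 1737918/15882065 - (3045987/1175272810)*sqrt(1295).


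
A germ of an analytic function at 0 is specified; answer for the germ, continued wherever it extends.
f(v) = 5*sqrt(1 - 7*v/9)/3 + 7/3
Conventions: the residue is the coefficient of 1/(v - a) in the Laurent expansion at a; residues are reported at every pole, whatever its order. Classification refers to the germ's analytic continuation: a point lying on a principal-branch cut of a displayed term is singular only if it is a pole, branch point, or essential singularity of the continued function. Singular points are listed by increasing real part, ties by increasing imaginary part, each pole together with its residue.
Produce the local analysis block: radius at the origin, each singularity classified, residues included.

Radius of convergence at 0: 9/7.
At 9/7: an algebraic (square-root) branch point.

Branch term (5/3)*sqrt(1 - v/(9/7)): its argument vanishes at v = 9/7, a square-root branch point, modulus 9/7.
The radius of convergence is the smallest modulus among the singular points: 9/7.


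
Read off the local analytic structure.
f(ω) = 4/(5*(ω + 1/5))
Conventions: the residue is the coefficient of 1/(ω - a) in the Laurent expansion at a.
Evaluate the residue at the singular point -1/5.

At the order-1 pole -1/5 set g(ω) = (ω - (-1/5))*f(ω) = 4/5.
Simple pole: residue = g(a) at a = -1/5, which is 4/5.

The residue is 4/5.


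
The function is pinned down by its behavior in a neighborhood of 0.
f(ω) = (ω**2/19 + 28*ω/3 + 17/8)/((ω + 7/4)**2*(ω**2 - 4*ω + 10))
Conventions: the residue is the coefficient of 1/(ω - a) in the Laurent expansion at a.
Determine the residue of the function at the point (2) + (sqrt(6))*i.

The factor ω**2 - 4*ω + 10 splits as (ω - a)(ω - a') with a = (2) + (sqrt(6))*i, a' = (2) - (sqrt(6))*i. At the order-1 pole a set g(ω) = (ω - a)*f(ω) = [(ω**2/19 + 28*ω/3 + 17/8)/(ω + 7/4)**2] / (ω - a').
Simple pole: residue = g(a) at a = (2) + (sqrt(6))*i, which is (-190184/1957779) - ((76321/618246)*sqrt(6))*i.

The residue is (-190184/1957779) - ((76321/618246)*sqrt(6))*i.


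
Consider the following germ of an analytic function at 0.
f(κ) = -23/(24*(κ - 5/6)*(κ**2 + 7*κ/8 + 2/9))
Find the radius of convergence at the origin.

Denominator factor (κ**2 + 7*κ/8 + 2/9): discriminant -71/576, complex-conjugate roots (-7/16) + ((1/48)*sqrt(71))*i and (-7/16) - ((1/48)*sqrt(71))*i; poles of order 1, moduli (1/3)*sqrt(2) and (1/3)*sqrt(2).
Denominator factor (κ - 5/6): pole of order 1 at 5/6, modulus 5/6.
The radius of convergence is the smallest modulus among the singular points: (1/3)*sqrt(2).

The radius of convergence is (1/3)*sqrt(2).


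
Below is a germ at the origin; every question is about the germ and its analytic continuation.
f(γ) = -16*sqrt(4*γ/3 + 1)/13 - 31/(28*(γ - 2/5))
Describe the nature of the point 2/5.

The point is a pole of order 1.

The denominator factor γ - 2/5 vanishes at 2/5 and appears to the power 1; the numerator there equals -31/28, nonzero, and no other factor vanishes.
The branch terms are analytic at this point.
Hence a pole whose order is the multiplicity, 1.


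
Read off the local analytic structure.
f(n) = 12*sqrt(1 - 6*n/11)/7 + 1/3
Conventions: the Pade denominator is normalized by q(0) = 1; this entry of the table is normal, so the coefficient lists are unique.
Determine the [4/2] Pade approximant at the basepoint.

Taylor coefficients needed (expand at 0): a_0 = 43/21, a_1 = -36/77, a_2 = -54/847, a_3 = -162/9317, a_4 = -1215/204974, a_5 = -729/322102, a_6 = -6561/7086244.
Write the denominator as Q(n) = 1 + q1*n + q2*n^2. Requiring Q*f - P = O(n^7) with deg P <= 4 kills the coefficients of n^5..n^6 in Q*f:
  n^5: a_5 + q1*a_4 + q2*a_3 = 0, i.e. -729/322102 + (-1215/204974)*q1 + (-162/9317)*q2 = 0.
  n^6: a_6 + q1*a_5 + q2*a_4 = 0, i.e. -6561/7086244 + (-729/322102)*q1 + (-1215/204974)*q2 = 0.
Solving this linear system: q1 = -7/11, q2 = 21/242.
The numerator is Q*f truncated at degree 4: P0 = a_0 = 43/21; P1 = a_1 + q1*a_0 = -409/231; P2 = a_2 + q1*a_1 + q2*a_0 = 697/1694; P3 = a_3 + q1*a_2 + q2*a_1 = -162/9317; P4 = a_4 + q1*a_3 + q2*a_2 = -81/204974.

The Pade approximant has numerator coefficients [43/21, -409/231, 697/1694, -162/9317, -81/204974]; denominator coefficients [1, -7/11, 21/242].


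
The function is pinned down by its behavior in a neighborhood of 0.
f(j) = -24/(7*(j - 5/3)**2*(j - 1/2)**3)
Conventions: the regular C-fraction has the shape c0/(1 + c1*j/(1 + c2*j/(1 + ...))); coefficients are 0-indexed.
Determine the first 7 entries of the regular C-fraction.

Taylor coefficients (expand at 0): a_0 = 1728/175, a_1 = 62208/875, a_2 = 1394496/4375, a_3 = 3583872/3125, a_4 = 11347776/3125, a_5 = 826578432/78125, a_6 = 11360820672/390625.
c0 = a_0 = 1728/175. Peel one level at a time: if S = 1 + c*j/S' with S'(0) = 1, then c is the j-coefficient of S and S' = c*j/(S - 1).
S_1 = c0/f = 1 + (-36/5)*j + (489/25)*j^2 + ...; c1 = -36/5.
S_2 = c1*j/(S_1 - 1) = 1 + (163/60)*j + (4763/1200)*j^2 + ...; c2 = 163/60.
S_3 = c2*j/(S_2 - 1) = 1 + (-4763/3260)*j + (206824/239121)*j^2 + ...; c3 = -4763/3260.
S_4 = c3*j/(S_3 - 1) = 1 + (4136480/6987321)*j + (1071246400/1837579689)*j^2 + ...; c4 = 4136480/6987321.
S_5 = c4*j/(S_4 - 1) = 1 + (-1091332270/1108240551)*j + (106284150/668377609)*j^2 + ...; c5 = -1091332270/1108240551.
S_6 = c5*j/(S_5 - 1) = 1 + (399306105/2472761891)*j + ...; c6 = 399306105/2472761891.

The regular C-fraction coefficients are [1728/175, -36/5, 163/60, -4763/3260, 4136480/6987321, -1091332270/1108240551, 399306105/2472761891].


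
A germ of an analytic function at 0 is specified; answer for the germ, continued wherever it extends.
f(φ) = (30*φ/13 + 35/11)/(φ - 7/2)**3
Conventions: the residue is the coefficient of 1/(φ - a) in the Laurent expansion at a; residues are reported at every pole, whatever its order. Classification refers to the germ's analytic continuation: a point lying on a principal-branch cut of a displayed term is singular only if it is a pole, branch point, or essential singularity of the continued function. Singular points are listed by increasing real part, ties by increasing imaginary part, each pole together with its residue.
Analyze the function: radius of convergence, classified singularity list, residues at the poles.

Denominator factor (φ - 7/2)^3: pole of order 3 at 7/2, modulus 7/2.
The radius of convergence is the smallest modulus among the singular points: 7/2.
At the order-3 pole 7/2 set g(φ) = (φ - (7/2))^3*f(φ) = 30*φ/13 + 35/11.
Order-3 pole: residue = g''(a)/2; g''(7/2) = 0, so the residue is 0.

Radius of convergence at 0: 7/2.
At 7/2: a pole of order 3; residue 0.


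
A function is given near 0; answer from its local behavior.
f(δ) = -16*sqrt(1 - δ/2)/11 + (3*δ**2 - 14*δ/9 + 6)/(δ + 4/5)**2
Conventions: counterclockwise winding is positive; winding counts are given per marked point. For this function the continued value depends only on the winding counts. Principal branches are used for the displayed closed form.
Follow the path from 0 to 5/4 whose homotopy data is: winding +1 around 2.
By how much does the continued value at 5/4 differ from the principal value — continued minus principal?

The rational part is single-valued and drops out of the difference; each branch term changes only by its own monodromy.
(-16/11)*sqrt(1 - δ/(2)): winding +1 is odd, the square root flips sign, contributing -2*(-16/11)*sqrt(1 - (5/4)/(2)) = -2*(-16/11)*sqrt(3/8) = (8/11)*sqrt(6).
Summing the contributions at δ = 5/4 gives (8/11)*sqrt(6).

Continued minus principal equals (8/11)*sqrt(6).


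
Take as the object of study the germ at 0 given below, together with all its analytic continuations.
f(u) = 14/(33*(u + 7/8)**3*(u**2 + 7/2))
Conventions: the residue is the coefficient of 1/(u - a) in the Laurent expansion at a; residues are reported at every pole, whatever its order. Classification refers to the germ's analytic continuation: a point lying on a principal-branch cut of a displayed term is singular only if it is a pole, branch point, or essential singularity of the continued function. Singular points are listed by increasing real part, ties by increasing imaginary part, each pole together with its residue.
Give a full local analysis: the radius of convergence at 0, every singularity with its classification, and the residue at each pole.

Denominator factor (u**2 + 7/2): discriminant -14, complex-conjugate roots ((1/2)*sqrt(14))*i and -((1/2)*sqrt(14))*i; poles of order 1, moduli (1/2)*sqrt(14) and (1/2)*sqrt(14).
Denominator factor (u + 7/8)^3: pole of order 3 at -7/8, modulus 7/8.
The radius of convergence is the smallest modulus among the singular points: 7/8.
At the order-3 pole -7/8 set g(u) = (u - (-7/8))^3*f(u) = 14/(33*(u**2 + 7/2)).
Order-3 pole: residue = g''(a)/2; g''(-7/8) = -16384/1245699, so the residue is -8192/1245699.
The factor u**2 + 7/2 splits as (u - a)(u - a') with a = -((1/2)*sqrt(14))*i, a' = ((1/2)*sqrt(14))*i. At the order-1 pole a set g(u) = (u - a)*f(u) = [14/(33*(u + 7/8)**3)] / (u - a').
Simple pole: residue = g(a) at a = -((1/2)*sqrt(14))*i, which is (4096/1245699) - ((45568/13702689)*sqrt(14))*i.
The factor u**2 + 7/2 splits as (u - a)(u - a') with a = ((1/2)*sqrt(14))*i, a' = -((1/2)*sqrt(14))*i. At the order-1 pole a set g(u) = (u - a)*f(u) = [14/(33*(u + 7/8)**3)] / (u - a').
Simple pole: residue = g(a) at a = ((1/2)*sqrt(14))*i, which is (4096/1245699) + ((45568/13702689)*sqrt(14))*i.
List the singular points by increasing real part (a conjugate pair: the negative imaginary part first).

Radius of convergence at 0: 7/8.
At -7/8: a pole of order 3; residue -8192/1245699.
At -((1/2)*sqrt(14))*i: a pole of order 1; residue (4096/1245699) - ((45568/13702689)*sqrt(14))*i.
At ((1/2)*sqrt(14))*i: a pole of order 1; residue (4096/1245699) + ((45568/13702689)*sqrt(14))*i.


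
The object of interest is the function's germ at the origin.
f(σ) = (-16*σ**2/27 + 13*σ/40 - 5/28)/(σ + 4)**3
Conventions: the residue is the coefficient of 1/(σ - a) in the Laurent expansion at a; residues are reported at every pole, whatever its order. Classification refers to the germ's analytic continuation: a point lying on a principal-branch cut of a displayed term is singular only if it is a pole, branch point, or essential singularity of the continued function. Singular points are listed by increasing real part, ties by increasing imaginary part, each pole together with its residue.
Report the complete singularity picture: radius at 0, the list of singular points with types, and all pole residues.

Radius of convergence at 0: 4.
At -4: a pole of order 3; residue -16/27.

Denominator factor (σ + 4)^3: pole of order 3 at -4, modulus 4.
The radius of convergence is the smallest modulus among the singular points: 4.
At the order-3 pole -4 set g(σ) = (σ - (-4))^3*f(σ) = -16*σ**2/27 + 13*σ/40 - 5/28.
Order-3 pole: residue = g''(a)/2; g''(-4) = -32/27, so the residue is -16/27.


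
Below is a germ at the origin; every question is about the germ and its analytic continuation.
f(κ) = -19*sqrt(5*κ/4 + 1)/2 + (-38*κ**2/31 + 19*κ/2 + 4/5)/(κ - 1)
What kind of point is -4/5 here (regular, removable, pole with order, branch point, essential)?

The point is an algebraic (square-root) branch point.

The term (-19/2)*sqrt(1 - κ/(-4/5)) has argument 1 - -4/5/(-4/5) = 0 at -4/5: a square-root (algebraic, two-sheeted) branch point; the remaining terms are analytic or single-valued there.


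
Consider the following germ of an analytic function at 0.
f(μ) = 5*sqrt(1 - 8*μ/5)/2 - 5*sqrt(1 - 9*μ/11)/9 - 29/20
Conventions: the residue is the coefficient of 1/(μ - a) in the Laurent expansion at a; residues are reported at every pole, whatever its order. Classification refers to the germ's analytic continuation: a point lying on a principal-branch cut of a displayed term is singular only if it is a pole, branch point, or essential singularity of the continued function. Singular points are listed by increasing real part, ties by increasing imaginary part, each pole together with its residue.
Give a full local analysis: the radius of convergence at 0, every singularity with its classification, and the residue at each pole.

Radius of convergence at 0: 5/8.
At 5/8: an algebraic (square-root) branch point.
At 11/9: an algebraic (square-root) branch point.

Branch term (5/2)*sqrt(1 - μ/(5/8)): its argument vanishes at μ = 5/8, a square-root branch point, modulus 5/8.
Branch term (-5/9)*sqrt(1 - μ/(11/9)): its argument vanishes at μ = 11/9, a square-root branch point, modulus 11/9.
The radius of convergence is the smallest modulus among the singular points: 5/8.
List the singular points by increasing real part (a conjugate pair: the negative imaginary part first).


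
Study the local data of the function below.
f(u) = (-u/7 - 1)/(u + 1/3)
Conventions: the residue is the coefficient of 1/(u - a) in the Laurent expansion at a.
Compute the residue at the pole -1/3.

The residue is -20/21.

At the order-1 pole -1/3 set g(u) = (u - (-1/3))*f(u) = -u/7 - 1.
Simple pole: residue = g(a) at a = -1/3, which is -20/21.


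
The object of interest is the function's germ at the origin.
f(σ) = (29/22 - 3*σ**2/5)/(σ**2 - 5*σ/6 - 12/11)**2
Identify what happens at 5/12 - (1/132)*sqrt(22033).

The point is a pole of order 2.

The denominator factor σ**2 - 5*σ/6 - 12/11 vanishes at 5/12 - (1/132)*sqrt(22033) and appears to the power 2; the numerator there equals 601/1320 + (1/264)*sqrt(22033), nonzero, and no other factor vanishes.
Hence a pole whose order is the multiplicity, 2.
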